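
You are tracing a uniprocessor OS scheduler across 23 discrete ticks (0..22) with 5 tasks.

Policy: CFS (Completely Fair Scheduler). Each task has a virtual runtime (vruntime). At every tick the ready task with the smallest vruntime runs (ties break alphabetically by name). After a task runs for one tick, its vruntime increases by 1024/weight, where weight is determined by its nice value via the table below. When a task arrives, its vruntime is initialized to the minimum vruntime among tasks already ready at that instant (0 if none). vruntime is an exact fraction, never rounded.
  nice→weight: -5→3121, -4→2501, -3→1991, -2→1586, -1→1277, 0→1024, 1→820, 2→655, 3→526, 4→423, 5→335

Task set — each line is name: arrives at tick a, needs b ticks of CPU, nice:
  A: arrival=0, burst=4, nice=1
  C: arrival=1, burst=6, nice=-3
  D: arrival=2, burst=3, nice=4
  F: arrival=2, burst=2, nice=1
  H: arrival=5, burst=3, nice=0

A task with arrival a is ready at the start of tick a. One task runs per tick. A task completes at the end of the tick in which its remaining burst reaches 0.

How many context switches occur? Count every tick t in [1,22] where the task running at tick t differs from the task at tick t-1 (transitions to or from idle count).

t=0: vr[A=0] → run A
t=1: vr[A=256/205 C=256/205] → run A
t=2: vr[A=512/205 C=256/205 D=256/205 F=256/205] → run C
t=3: vr[A=512/205 C=719616/408155 D=256/205 F=256/205] → run D
t=4: vr[A=512/205 C=719616/408155 D=318208/86715 F=256/205] → run F
t=5: vr[A=512/205 C=719616/408155 D=318208/86715 F=512/205 H=719616/408155] → run C
t=6: vr[A=512/205 C=929536/408155 D=318208/86715 F=512/205 H=719616/408155] → run H
t=7: vr[A=512/205 C=929536/408155 D=318208/86715 F=512/205 H=1127771/408155] → run C
t=8: vr[A=512/205 C=1139456/408155 D=318208/86715 F=512/205 H=1127771/408155] → run A
t=9: vr[A=768/205 C=1139456/408155 D=318208/86715 F=512/205 H=1127771/408155] → run F
t=10: vr[A=768/205 C=1139456/408155 D=318208/86715 H=1127771/408155] → run H
t=11: vr[A=768/205 C=1139456/408155 D=318208/86715 H=1535926/408155] → run C
t=12: vr[A=768/205 C=1349376/408155 D=318208/86715 H=1535926/408155] → run C
t=13: vr[A=768/205 C=1559296/408155 D=318208/86715 H=1535926/408155] → run D
t=14: vr[A=768/205 C=1559296/408155 D=528128/86715 H=1535926/408155] → run A
t=15: vr[C=1559296/408155 D=528128/86715 H=1535926/408155] → run H
t=16: vr[C=1559296/408155 D=528128/86715] → run C
t=17: vr[D=528128/86715] → run D
t=18: (idle)
t=19: (idle)
t=20: (idle)
t=21: (idle)
t=22: (idle)

context switches = 16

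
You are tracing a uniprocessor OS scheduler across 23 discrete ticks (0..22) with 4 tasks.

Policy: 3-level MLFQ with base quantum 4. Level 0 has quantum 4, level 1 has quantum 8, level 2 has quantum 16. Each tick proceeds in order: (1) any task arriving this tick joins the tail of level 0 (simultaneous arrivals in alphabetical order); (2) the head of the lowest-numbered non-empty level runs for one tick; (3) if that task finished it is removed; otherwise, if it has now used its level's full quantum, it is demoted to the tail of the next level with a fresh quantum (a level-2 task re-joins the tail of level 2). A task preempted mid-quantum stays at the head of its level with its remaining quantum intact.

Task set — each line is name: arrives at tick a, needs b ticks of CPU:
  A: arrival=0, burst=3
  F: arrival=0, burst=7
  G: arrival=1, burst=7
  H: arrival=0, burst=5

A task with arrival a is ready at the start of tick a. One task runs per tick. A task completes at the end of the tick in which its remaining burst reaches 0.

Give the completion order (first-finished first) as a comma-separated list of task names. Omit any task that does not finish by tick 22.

t=0: L0/L1/L2 = AFH/-/- → run A
t=1: L0/L1/L2 = AFHG/-/- → run A
t=2: L0/L1/L2 = AFHG/-/- → run A
t=3: L0/L1/L2 = FHG/-/- → run F
t=4: L0/L1/L2 = FHG/-/- → run F
t=5: L0/L1/L2 = FHG/-/- → run F
t=6: L0/L1/L2 = FHG/-/- → run F
t=7: L0/L1/L2 = HG/F/- → run H
t=8: L0/L1/L2 = HG/F/- → run H
t=9: L0/L1/L2 = HG/F/- → run H
t=10: L0/L1/L2 = HG/F/- → run H
t=11: L0/L1/L2 = G/FH/- → run G
t=12: L0/L1/L2 = G/FH/- → run G
t=13: L0/L1/L2 = G/FH/- → run G
t=14: L0/L1/L2 = G/FH/- → run G
t=15: L0/L1/L2 = -/FHG/- → run F
t=16: L0/L1/L2 = -/FHG/- → run F
t=17: L0/L1/L2 = -/FHG/- → run F
t=18: L0/L1/L2 = -/HG/- → run H
t=19: L0/L1/L2 = -/G/- → run G
t=20: L0/L1/L2 = -/G/- → run G
t=21: L0/L1/L2 = -/G/- → run G
t=22: (idle)

completion order = A, F, H, G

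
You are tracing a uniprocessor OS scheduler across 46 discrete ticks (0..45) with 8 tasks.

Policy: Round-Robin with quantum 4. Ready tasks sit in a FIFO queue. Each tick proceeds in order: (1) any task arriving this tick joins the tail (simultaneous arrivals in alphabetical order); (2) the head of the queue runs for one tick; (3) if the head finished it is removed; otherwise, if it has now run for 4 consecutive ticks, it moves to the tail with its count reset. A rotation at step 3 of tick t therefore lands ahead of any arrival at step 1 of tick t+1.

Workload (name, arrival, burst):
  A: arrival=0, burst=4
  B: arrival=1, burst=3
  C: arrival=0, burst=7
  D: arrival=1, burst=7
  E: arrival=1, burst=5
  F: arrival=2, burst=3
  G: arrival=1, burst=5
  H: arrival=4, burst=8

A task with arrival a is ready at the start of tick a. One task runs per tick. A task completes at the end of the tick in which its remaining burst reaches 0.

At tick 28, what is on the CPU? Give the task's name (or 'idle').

running at tick 28 = H

t=0: queue=[A,C] q_used=0 → run A
t=1: queue=[A,C,B,D,E,G] q_used=1 → run A
t=2: queue=[A,C,B,D,E,G,F] q_used=2 → run A
t=3: queue=[A,C,B,D,E,G,F] q_used=3 → run A
t=4: queue=[C,B,D,E,G,F,H] q_used=0 → run C
t=5: queue=[C,B,D,E,G,F,H] q_used=1 → run C
t=6: queue=[C,B,D,E,G,F,H] q_used=2 → run C
t=7: queue=[C,B,D,E,G,F,H] q_used=3 → run C
t=8: queue=[B,D,E,G,F,H,C] q_used=0 → run B
t=9: queue=[B,D,E,G,F,H,C] q_used=1 → run B
t=10: queue=[B,D,E,G,F,H,C] q_used=2 → run B
t=11: queue=[D,E,G,F,H,C] q_used=0 → run D
t=12: queue=[D,E,G,F,H,C] q_used=1 → run D
t=13: queue=[D,E,G,F,H,C] q_used=2 → run D
t=14: queue=[D,E,G,F,H,C] q_used=3 → run D
t=15: queue=[E,G,F,H,C,D] q_used=0 → run E
t=16: queue=[E,G,F,H,C,D] q_used=1 → run E
t=17: queue=[E,G,F,H,C,D] q_used=2 → run E
t=18: queue=[E,G,F,H,C,D] q_used=3 → run E
t=19: queue=[G,F,H,C,D,E] q_used=0 → run G
t=20: queue=[G,F,H,C,D,E] q_used=1 → run G
t=21: queue=[G,F,H,C,D,E] q_used=2 → run G
t=22: queue=[G,F,H,C,D,E] q_used=3 → run G
t=23: queue=[F,H,C,D,E,G] q_used=0 → run F
t=24: queue=[F,H,C,D,E,G] q_used=1 → run F
t=25: queue=[F,H,C,D,E,G] q_used=2 → run F
t=26: queue=[H,C,D,E,G] q_used=0 → run H
t=27: queue=[H,C,D,E,G] q_used=1 → run H
t=28: queue=[H,C,D,E,G] q_used=2 → run H
t=29: queue=[H,C,D,E,G] q_used=3 → run H
t=30: queue=[C,D,E,G,H] q_used=0 → run C
t=31: queue=[C,D,E,G,H] q_used=1 → run C
t=32: queue=[C,D,E,G,H] q_used=2 → run C
t=33: queue=[D,E,G,H] q_used=0 → run D
t=34: queue=[D,E,G,H] q_used=1 → run D
t=35: queue=[D,E,G,H] q_used=2 → run D
t=36: queue=[E,G,H] q_used=0 → run E
t=37: queue=[G,H] q_used=0 → run G
t=38: queue=[H] q_used=0 → run H
t=39: queue=[H] q_used=1 → run H
t=40: queue=[H] q_used=2 → run H
t=41: queue=[H] q_used=3 → run H
t=42: (idle)
t=43: (idle)
t=44: (idle)
t=45: (idle)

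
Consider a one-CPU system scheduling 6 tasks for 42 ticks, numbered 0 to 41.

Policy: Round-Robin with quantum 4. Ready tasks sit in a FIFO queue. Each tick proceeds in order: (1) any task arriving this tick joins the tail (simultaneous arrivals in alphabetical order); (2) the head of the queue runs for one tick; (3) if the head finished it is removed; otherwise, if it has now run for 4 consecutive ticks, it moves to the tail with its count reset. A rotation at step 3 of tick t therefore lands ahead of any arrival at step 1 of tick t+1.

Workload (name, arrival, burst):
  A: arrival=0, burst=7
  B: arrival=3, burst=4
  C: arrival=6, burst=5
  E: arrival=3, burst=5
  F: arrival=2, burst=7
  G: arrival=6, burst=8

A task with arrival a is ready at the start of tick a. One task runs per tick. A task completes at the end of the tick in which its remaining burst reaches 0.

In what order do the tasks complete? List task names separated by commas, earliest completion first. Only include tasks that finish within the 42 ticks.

completion order = B, A, F, E, C, G

t=0: queue=[A] q_used=0 → run A
t=1: queue=[A] q_used=1 → run A
t=2: queue=[A,F] q_used=2 → run A
t=3: queue=[A,F,B,E] q_used=3 → run A
t=4: queue=[F,B,E,A] q_used=0 → run F
t=5: queue=[F,B,E,A] q_used=1 → run F
t=6: queue=[F,B,E,A,C,G] q_used=2 → run F
t=7: queue=[F,B,E,A,C,G] q_used=3 → run F
t=8: queue=[B,E,A,C,G,F] q_used=0 → run B
t=9: queue=[B,E,A,C,G,F] q_used=1 → run B
t=10: queue=[B,E,A,C,G,F] q_used=2 → run B
t=11: queue=[B,E,A,C,G,F] q_used=3 → run B
t=12: queue=[E,A,C,G,F] q_used=0 → run E
t=13: queue=[E,A,C,G,F] q_used=1 → run E
t=14: queue=[E,A,C,G,F] q_used=2 → run E
t=15: queue=[E,A,C,G,F] q_used=3 → run E
t=16: queue=[A,C,G,F,E] q_used=0 → run A
t=17: queue=[A,C,G,F,E] q_used=1 → run A
t=18: queue=[A,C,G,F,E] q_used=2 → run A
t=19: queue=[C,G,F,E] q_used=0 → run C
t=20: queue=[C,G,F,E] q_used=1 → run C
t=21: queue=[C,G,F,E] q_used=2 → run C
t=22: queue=[C,G,F,E] q_used=3 → run C
t=23: queue=[G,F,E,C] q_used=0 → run G
t=24: queue=[G,F,E,C] q_used=1 → run G
t=25: queue=[G,F,E,C] q_used=2 → run G
t=26: queue=[G,F,E,C] q_used=3 → run G
t=27: queue=[F,E,C,G] q_used=0 → run F
t=28: queue=[F,E,C,G] q_used=1 → run F
t=29: queue=[F,E,C,G] q_used=2 → run F
t=30: queue=[E,C,G] q_used=0 → run E
t=31: queue=[C,G] q_used=0 → run C
t=32: queue=[G] q_used=0 → run G
t=33: queue=[G] q_used=1 → run G
t=34: queue=[G] q_used=2 → run G
t=35: queue=[G] q_used=3 → run G
t=36: (idle)
t=37: (idle)
t=38: (idle)
t=39: (idle)
t=40: (idle)
t=41: (idle)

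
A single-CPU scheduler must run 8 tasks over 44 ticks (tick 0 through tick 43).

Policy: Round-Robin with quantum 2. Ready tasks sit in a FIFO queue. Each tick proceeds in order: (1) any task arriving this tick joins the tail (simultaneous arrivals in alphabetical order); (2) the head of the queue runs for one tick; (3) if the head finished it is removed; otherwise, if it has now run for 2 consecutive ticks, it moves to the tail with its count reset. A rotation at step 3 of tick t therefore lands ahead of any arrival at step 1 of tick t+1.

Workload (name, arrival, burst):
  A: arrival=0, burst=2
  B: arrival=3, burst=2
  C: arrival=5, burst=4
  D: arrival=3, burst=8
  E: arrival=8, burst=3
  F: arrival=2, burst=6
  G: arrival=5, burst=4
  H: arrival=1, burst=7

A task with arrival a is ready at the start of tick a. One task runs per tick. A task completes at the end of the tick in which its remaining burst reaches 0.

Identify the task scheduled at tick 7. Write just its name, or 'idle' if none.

t=0: queue=[A] q_used=0 → run A
t=1: queue=[A,H] q_used=1 → run A
t=2: queue=[H,F] q_used=0 → run H
t=3: queue=[H,F,B,D] q_used=1 → run H
t=4: queue=[F,B,D,H] q_used=0 → run F
t=5: queue=[F,B,D,H,C,G] q_used=1 → run F
t=6: queue=[B,D,H,C,G,F] q_used=0 → run B
t=7: queue=[B,D,H,C,G,F] q_used=1 → run B
t=8: queue=[D,H,C,G,F,E] q_used=0 → run D
t=9: queue=[D,H,C,G,F,E] q_used=1 → run D
t=10: queue=[H,C,G,F,E,D] q_used=0 → run H
t=11: queue=[H,C,G,F,E,D] q_used=1 → run H
t=12: queue=[C,G,F,E,D,H] q_used=0 → run C
t=13: queue=[C,G,F,E,D,H] q_used=1 → run C
t=14: queue=[G,F,E,D,H,C] q_used=0 → run G
t=15: queue=[G,F,E,D,H,C] q_used=1 → run G
t=16: queue=[F,E,D,H,C,G] q_used=0 → run F
t=17: queue=[F,E,D,H,C,G] q_used=1 → run F
t=18: queue=[E,D,H,C,G,F] q_used=0 → run E
t=19: queue=[E,D,H,C,G,F] q_used=1 → run E
t=20: queue=[D,H,C,G,F,E] q_used=0 → run D
t=21: queue=[D,H,C,G,F,E] q_used=1 → run D
t=22: queue=[H,C,G,F,E,D] q_used=0 → run H
t=23: queue=[H,C,G,F,E,D] q_used=1 → run H
t=24: queue=[C,G,F,E,D,H] q_used=0 → run C
t=25: queue=[C,G,F,E,D,H] q_used=1 → run C
t=26: queue=[G,F,E,D,H] q_used=0 → run G
t=27: queue=[G,F,E,D,H] q_used=1 → run G
t=28: queue=[F,E,D,H] q_used=0 → run F
t=29: queue=[F,E,D,H] q_used=1 → run F
t=30: queue=[E,D,H] q_used=0 → run E
t=31: queue=[D,H] q_used=0 → run D
t=32: queue=[D,H] q_used=1 → run D
t=33: queue=[H,D] q_used=0 → run H
t=34: queue=[D] q_used=0 → run D
t=35: queue=[D] q_used=1 → run D
t=36: (idle)
t=37: (idle)
t=38: (idle)
t=39: (idle)
t=40: (idle)
t=41: (idle)
t=42: (idle)
t=43: (idle)

running at tick 7 = B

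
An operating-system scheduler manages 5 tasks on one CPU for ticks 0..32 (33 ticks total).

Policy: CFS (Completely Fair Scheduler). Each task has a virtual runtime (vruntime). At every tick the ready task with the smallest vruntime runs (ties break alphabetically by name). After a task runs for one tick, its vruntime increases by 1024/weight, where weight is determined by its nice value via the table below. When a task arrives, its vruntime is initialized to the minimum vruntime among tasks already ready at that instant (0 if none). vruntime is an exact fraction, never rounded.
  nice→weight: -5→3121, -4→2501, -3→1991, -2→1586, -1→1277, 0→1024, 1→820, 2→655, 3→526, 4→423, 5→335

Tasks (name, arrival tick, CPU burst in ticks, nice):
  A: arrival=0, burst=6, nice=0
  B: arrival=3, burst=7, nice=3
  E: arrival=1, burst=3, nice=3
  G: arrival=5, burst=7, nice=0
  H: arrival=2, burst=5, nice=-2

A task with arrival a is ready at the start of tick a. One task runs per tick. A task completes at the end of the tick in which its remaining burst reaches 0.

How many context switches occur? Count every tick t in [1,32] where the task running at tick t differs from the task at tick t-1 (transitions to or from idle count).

context switches = 24

t=0: vr[A=0] → run A
t=1: vr[A=1 E=1] → run A
t=2: vr[A=2 E=1 H=1] → run E
t=3: vr[A=2 B=1 E=775/263 H=1] → run B
t=4: vr[A=2 B=775/263 E=775/263 H=1] → run H
t=5: vr[A=2 B=775/263 E=775/263 G=1305/793 H=1305/793] → run G
t=6: vr[A=2 B=775/263 E=775/263 G=2098/793 H=1305/793] → run H
t=7: vr[A=2 B=775/263 E=775/263 G=2098/793 H=1817/793] → run A
t=8: vr[A=3 B=775/263 E=775/263 G=2098/793 H=1817/793] → run H
t=9: vr[A=3 B=775/263 E=775/263 G=2098/793 H=2329/793] → run G
t=10: vr[A=3 B=775/263 E=775/263 G=2891/793 H=2329/793] → run H
t=11: vr[A=3 B=775/263 E=775/263 G=2891/793 H=2841/793] → run B
t=12: vr[A=3 B=1287/263 E=775/263 G=2891/793 H=2841/793] → run E
t=13: vr[A=3 B=1287/263 E=1287/263 G=2891/793 H=2841/793] → run A
t=14: vr[A=4 B=1287/263 E=1287/263 G=2891/793 H=2841/793] → run H
t=15: vr[A=4 B=1287/263 E=1287/263 G=2891/793] → run G
t=16: vr[A=4 B=1287/263 E=1287/263 G=3684/793] → run A
t=17: vr[A=5 B=1287/263 E=1287/263 G=3684/793] → run G
t=18: vr[A=5 B=1287/263 E=1287/263 G=4477/793] → run B
t=19: vr[A=5 B=1799/263 E=1287/263 G=4477/793] → run E
t=20: vr[A=5 B=1799/263 G=4477/793] → run A
t=21: vr[B=1799/263 G=4477/793] → run G
t=22: vr[B=1799/263 G=5270/793] → run G
t=23: vr[B=1799/263 G=6063/793] → run B
t=24: vr[B=2311/263 G=6063/793] → run G
t=25: vr[B=2311/263] → run B
t=26: vr[B=2823/263] → run B
t=27: vr[B=3335/263] → run B
t=28: (idle)
t=29: (idle)
t=30: (idle)
t=31: (idle)
t=32: (idle)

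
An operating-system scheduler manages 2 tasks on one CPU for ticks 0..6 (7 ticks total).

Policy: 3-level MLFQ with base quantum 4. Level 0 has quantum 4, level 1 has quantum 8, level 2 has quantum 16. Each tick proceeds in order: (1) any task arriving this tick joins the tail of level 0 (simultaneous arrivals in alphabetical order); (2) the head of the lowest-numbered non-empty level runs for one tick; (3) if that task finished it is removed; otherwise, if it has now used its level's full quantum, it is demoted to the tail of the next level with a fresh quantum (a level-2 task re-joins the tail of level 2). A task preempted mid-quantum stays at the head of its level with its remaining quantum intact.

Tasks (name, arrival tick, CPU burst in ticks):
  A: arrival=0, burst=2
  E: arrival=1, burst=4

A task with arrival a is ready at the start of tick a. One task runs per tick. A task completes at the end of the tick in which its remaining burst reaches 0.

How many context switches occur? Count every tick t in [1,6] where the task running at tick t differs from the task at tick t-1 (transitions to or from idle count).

t=0: L0/L1/L2 = A/-/- → run A
t=1: L0/L1/L2 = AE/-/- → run A
t=2: L0/L1/L2 = E/-/- → run E
t=3: L0/L1/L2 = E/-/- → run E
t=4: L0/L1/L2 = E/-/- → run E
t=5: L0/L1/L2 = E/-/- → run E
t=6: (idle)

context switches = 2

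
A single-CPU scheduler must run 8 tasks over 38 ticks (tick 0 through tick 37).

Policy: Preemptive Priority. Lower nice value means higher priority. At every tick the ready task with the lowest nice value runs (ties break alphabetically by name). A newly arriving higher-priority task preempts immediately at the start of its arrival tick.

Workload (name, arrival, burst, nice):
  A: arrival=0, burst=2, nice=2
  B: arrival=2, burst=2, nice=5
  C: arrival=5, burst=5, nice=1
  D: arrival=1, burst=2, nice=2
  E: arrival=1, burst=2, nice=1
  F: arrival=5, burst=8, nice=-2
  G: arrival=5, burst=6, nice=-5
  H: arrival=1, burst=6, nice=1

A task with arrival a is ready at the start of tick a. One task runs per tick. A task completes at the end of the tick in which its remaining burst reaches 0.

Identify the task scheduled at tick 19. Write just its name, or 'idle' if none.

running at tick 19 = C

t=0: ready={A} → run A
t=1: ready={A,D,E,H} → run E
t=2: ready={A,B,D,E,H} → run E
t=3: ready={A,B,D,H} → run H
t=4: ready={A,B,D,H} → run H
t=5: ready={A,B,C,D,F,G,H} → run G
t=6: ready={A,B,C,D,F,G,H} → run G
t=7: ready={A,B,C,D,F,G,H} → run G
t=8: ready={A,B,C,D,F,G,H} → run G
t=9: ready={A,B,C,D,F,G,H} → run G
t=10: ready={A,B,C,D,F,G,H} → run G
t=11: ready={A,B,C,D,F,H} → run F
t=12: ready={A,B,C,D,F,H} → run F
t=13: ready={A,B,C,D,F,H} → run F
t=14: ready={A,B,C,D,F,H} → run F
t=15: ready={A,B,C,D,F,H} → run F
t=16: ready={A,B,C,D,F,H} → run F
t=17: ready={A,B,C,D,F,H} → run F
t=18: ready={A,B,C,D,F,H} → run F
t=19: ready={A,B,C,D,H} → run C
t=20: ready={A,B,C,D,H} → run C
t=21: ready={A,B,C,D,H} → run C
t=22: ready={A,B,C,D,H} → run C
t=23: ready={A,B,C,D,H} → run C
t=24: ready={A,B,D,H} → run H
t=25: ready={A,B,D,H} → run H
t=26: ready={A,B,D,H} → run H
t=27: ready={A,B,D,H} → run H
t=28: ready={A,B,D} → run A
t=29: ready={B,D} → run D
t=30: ready={B,D} → run D
t=31: ready={B} → run B
t=32: ready={B} → run B
t=33: (idle)
t=34: (idle)
t=35: (idle)
t=36: (idle)
t=37: (idle)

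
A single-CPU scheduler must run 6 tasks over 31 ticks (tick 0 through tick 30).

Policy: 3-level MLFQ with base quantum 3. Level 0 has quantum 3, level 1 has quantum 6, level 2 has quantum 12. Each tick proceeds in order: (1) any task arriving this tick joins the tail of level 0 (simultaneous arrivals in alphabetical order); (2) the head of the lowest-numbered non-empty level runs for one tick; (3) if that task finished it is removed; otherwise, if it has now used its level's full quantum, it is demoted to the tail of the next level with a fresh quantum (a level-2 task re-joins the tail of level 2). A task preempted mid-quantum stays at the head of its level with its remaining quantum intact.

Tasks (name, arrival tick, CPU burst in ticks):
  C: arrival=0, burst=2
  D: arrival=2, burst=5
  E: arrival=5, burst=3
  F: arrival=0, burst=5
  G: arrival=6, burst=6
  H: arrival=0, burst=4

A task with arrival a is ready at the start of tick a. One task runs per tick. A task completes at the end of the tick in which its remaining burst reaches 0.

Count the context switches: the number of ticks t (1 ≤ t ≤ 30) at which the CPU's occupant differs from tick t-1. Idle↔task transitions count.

t=0: L0/L1/L2 = CFH/-/- → run C
t=1: L0/L1/L2 = CFH/-/- → run C
t=2: L0/L1/L2 = FHD/-/- → run F
t=3: L0/L1/L2 = FHD/-/- → run F
t=4: L0/L1/L2 = FHD/-/- → run F
t=5: L0/L1/L2 = HDE/F/- → run H
t=6: L0/L1/L2 = HDEG/F/- → run H
t=7: L0/L1/L2 = HDEG/F/- → run H
t=8: L0/L1/L2 = DEG/FH/- → run D
t=9: L0/L1/L2 = DEG/FH/- → run D
t=10: L0/L1/L2 = DEG/FH/- → run D
t=11: L0/L1/L2 = EG/FHD/- → run E
t=12: L0/L1/L2 = EG/FHD/- → run E
t=13: L0/L1/L2 = EG/FHD/- → run E
t=14: L0/L1/L2 = G/FHD/- → run G
t=15: L0/L1/L2 = G/FHD/- → run G
t=16: L0/L1/L2 = G/FHD/- → run G
t=17: L0/L1/L2 = -/FHDG/- → run F
t=18: L0/L1/L2 = -/FHDG/- → run F
t=19: L0/L1/L2 = -/HDG/- → run H
t=20: L0/L1/L2 = -/DG/- → run D
t=21: L0/L1/L2 = -/DG/- → run D
t=22: L0/L1/L2 = -/G/- → run G
t=23: L0/L1/L2 = -/G/- → run G
t=24: L0/L1/L2 = -/G/- → run G
t=25: (idle)
t=26: (idle)
t=27: (idle)
t=28: (idle)
t=29: (idle)
t=30: (idle)

context switches = 10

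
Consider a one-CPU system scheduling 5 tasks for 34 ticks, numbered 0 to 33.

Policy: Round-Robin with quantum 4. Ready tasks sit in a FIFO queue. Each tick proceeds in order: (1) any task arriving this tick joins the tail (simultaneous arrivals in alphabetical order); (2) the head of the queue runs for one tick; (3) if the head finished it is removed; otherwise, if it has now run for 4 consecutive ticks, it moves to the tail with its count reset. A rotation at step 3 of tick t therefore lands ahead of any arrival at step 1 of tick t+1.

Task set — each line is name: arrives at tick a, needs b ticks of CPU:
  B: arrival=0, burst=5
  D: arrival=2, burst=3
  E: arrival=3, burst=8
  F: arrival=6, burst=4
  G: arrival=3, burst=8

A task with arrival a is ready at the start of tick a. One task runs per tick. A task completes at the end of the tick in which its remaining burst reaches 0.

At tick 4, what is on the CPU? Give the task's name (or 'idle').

running at tick 4 = D

t=0: queue=[B] q_used=0 → run B
t=1: queue=[B] q_used=1 → run B
t=2: queue=[B,D] q_used=2 → run B
t=3: queue=[B,D,E,G] q_used=3 → run B
t=4: queue=[D,E,G,B] q_used=0 → run D
t=5: queue=[D,E,G,B] q_used=1 → run D
t=6: queue=[D,E,G,B,F] q_used=2 → run D
t=7: queue=[E,G,B,F] q_used=0 → run E
t=8: queue=[E,G,B,F] q_used=1 → run E
t=9: queue=[E,G,B,F] q_used=2 → run E
t=10: queue=[E,G,B,F] q_used=3 → run E
t=11: queue=[G,B,F,E] q_used=0 → run G
t=12: queue=[G,B,F,E] q_used=1 → run G
t=13: queue=[G,B,F,E] q_used=2 → run G
t=14: queue=[G,B,F,E] q_used=3 → run G
t=15: queue=[B,F,E,G] q_used=0 → run B
t=16: queue=[F,E,G] q_used=0 → run F
t=17: queue=[F,E,G] q_used=1 → run F
t=18: queue=[F,E,G] q_used=2 → run F
t=19: queue=[F,E,G] q_used=3 → run F
t=20: queue=[E,G] q_used=0 → run E
t=21: queue=[E,G] q_used=1 → run E
t=22: queue=[E,G] q_used=2 → run E
t=23: queue=[E,G] q_used=3 → run E
t=24: queue=[G] q_used=0 → run G
t=25: queue=[G] q_used=1 → run G
t=26: queue=[G] q_used=2 → run G
t=27: queue=[G] q_used=3 → run G
t=28: (idle)
t=29: (idle)
t=30: (idle)
t=31: (idle)
t=32: (idle)
t=33: (idle)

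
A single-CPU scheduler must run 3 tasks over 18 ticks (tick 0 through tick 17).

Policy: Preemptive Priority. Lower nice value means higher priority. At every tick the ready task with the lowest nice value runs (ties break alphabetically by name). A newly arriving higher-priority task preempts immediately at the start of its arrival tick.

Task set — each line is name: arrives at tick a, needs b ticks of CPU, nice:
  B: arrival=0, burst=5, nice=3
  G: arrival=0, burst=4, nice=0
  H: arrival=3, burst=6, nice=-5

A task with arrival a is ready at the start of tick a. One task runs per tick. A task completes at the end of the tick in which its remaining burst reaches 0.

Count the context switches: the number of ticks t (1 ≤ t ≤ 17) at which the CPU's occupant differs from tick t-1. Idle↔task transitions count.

t=0: ready={B,G} → run G
t=1: ready={B,G} → run G
t=2: ready={B,G} → run G
t=3: ready={B,G,H} → run H
t=4: ready={B,G,H} → run H
t=5: ready={B,G,H} → run H
t=6: ready={B,G,H} → run H
t=7: ready={B,G,H} → run H
t=8: ready={B,G,H} → run H
t=9: ready={B,G} → run G
t=10: ready={B} → run B
t=11: ready={B} → run B
t=12: ready={B} → run B
t=13: ready={B} → run B
t=14: ready={B} → run B
t=15: (idle)
t=16: (idle)
t=17: (idle)

context switches = 4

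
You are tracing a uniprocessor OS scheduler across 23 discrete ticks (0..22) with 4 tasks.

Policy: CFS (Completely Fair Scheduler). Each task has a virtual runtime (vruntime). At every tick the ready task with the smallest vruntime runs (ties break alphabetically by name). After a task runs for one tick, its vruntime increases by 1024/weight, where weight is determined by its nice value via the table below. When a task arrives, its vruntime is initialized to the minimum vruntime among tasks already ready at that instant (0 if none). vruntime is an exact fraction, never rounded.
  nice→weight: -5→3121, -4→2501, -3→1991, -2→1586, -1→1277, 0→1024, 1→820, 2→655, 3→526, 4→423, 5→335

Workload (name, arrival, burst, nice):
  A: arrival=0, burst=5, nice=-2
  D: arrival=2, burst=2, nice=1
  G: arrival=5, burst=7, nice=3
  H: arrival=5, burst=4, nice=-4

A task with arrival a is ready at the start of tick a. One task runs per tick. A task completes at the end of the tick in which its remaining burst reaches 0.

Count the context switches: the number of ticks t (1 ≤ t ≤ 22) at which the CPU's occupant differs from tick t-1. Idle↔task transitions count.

context switches = 9

t=0: vr[A=0] → run A
t=1: vr[A=512/793] → run A
t=2: vr[A=1024/793 D=1024/793] → run A
t=3: vr[A=1536/793 D=1024/793] → run D
t=4: vr[A=1536/793 D=412928/162565] → run A
t=5: vr[A=2048/793 D=412928/162565 G=412928/162565 H=412928/162565] → run D
t=6: vr[A=2048/793 G=412928/162565 H=412928/162565] → run G
t=7: vr[A=2048/793 G=191833344/42754595 H=412928/162565] → run H
t=8: vr[A=2048/793 G=191833344/42754595 H=479488/162565] → run A
t=9: vr[G=191833344/42754595 H=479488/162565] → run H
t=10: vr[G=191833344/42754595 H=546048/162565] → run H
t=11: vr[G=191833344/42754595 H=612608/162565] → run H
t=12: vr[G=191833344/42754595] → run G
t=13: vr[G=275066624/42754595] → run G
t=14: vr[G=358299904/42754595] → run G
t=15: vr[G=441533184/42754595] → run G
t=16: vr[G=524766464/42754595] → run G
t=17: vr[G=607999744/42754595] → run G
t=18: (idle)
t=19: (idle)
t=20: (idle)
t=21: (idle)
t=22: (idle)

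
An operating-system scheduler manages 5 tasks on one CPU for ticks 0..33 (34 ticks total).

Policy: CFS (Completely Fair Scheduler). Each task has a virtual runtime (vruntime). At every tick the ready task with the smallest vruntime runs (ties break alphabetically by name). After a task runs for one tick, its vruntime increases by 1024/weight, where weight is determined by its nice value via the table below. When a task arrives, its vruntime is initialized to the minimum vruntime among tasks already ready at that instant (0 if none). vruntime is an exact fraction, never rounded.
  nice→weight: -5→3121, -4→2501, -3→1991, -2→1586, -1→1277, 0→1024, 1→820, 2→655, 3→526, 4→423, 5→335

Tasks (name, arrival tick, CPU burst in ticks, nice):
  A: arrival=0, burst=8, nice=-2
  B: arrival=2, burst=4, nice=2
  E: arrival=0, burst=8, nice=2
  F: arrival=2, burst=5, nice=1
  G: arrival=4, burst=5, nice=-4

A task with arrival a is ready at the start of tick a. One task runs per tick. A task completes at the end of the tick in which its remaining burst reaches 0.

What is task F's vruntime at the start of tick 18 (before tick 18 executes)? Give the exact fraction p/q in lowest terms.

t=0: vr[A=0 E=0] → run A
t=1: vr[A=512/793 E=0] → run E
t=2: vr[A=512/793 B=512/793 E=1024/655 F=512/793] → run A
t=3: vr[A=1024/793 B=512/793 E=1024/655 F=512/793] → run B
t=4: vr[A=1024/793 B=1147392/519415 E=1024/655 F=512/793 G=512/793] → run F
t=5: vr[A=1024/793 B=1147392/519415 E=1024/655 F=307968/162565 G=512/793] → run G
t=6: vr[A=1024/793 B=1147392/519415 E=1024/655 F=307968/162565 G=34304/32513] → run G
t=7: vr[A=1024/793 B=1147392/519415 E=1024/655 F=307968/162565 G=47616/32513] → run A
t=8: vr[A=1536/793 B=1147392/519415 E=1024/655 F=307968/162565 G=47616/32513] → run G
t=9: vr[A=1536/793 B=1147392/519415 E=1024/655 F=307968/162565 G=60928/32513] → run E
t=10: vr[A=1536/793 B=1147392/519415 E=2048/655 F=307968/162565 G=60928/32513] → run G
t=11: vr[A=1536/793 B=1147392/519415 E=2048/655 F=307968/162565 G=74240/32513] → run F
t=12: vr[A=1536/793 B=1147392/519415 E=2048/655 F=510976/162565 G=74240/32513] → run A
t=13: vr[A=2048/793 B=1147392/519415 E=2048/655 F=510976/162565 G=74240/32513] → run B
t=14: vr[A=2048/793 B=1959424/519415 E=2048/655 F=510976/162565 G=74240/32513] → run G
t=15: vr[A=2048/793 B=1959424/519415 E=2048/655 F=510976/162565] → run A
t=16: vr[A=2560/793 B=1959424/519415 E=2048/655 F=510976/162565] → run E
t=17: vr[A=2560/793 B=1959424/519415 E=3072/655 F=510976/162565] → run F
t=18: vr[A=2560/793 B=1959424/519415 E=3072/655 F=713984/162565] → run A
t=19: vr[A=3072/793 B=1959424/519415 E=3072/655 F=713984/162565] → run B
t=20: vr[A=3072/793 B=2771456/519415 E=3072/655 F=713984/162565] → run A
t=21: vr[A=3584/793 B=2771456/519415 E=3072/655 F=713984/162565] → run F
t=22: vr[A=3584/793 B=2771456/519415 E=3072/655 F=916992/162565] → run A
t=23: vr[B=2771456/519415 E=3072/655 F=916992/162565] → run E
t=24: vr[B=2771456/519415 E=4096/655 F=916992/162565] → run B
t=25: vr[E=4096/655 F=916992/162565] → run F
t=26: vr[E=4096/655] → run E
t=27: vr[E=1024/131] → run E
t=28: vr[E=6144/655] → run E
t=29: vr[E=7168/655] → run E
t=30: (idle)
t=31: (idle)
t=32: (idle)
t=33: (idle)

vruntime(F, start of tick 18) = 713984/162565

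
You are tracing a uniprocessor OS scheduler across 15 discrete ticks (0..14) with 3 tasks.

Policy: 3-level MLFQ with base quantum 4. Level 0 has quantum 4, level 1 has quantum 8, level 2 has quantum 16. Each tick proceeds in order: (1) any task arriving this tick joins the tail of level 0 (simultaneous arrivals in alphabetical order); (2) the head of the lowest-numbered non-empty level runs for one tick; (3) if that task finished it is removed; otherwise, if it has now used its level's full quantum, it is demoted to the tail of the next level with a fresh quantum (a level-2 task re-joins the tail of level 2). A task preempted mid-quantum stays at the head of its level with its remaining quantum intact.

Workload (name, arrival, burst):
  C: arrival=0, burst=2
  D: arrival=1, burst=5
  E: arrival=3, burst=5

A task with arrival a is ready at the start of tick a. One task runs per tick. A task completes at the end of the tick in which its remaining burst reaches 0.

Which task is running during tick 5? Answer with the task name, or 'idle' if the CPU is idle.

running at tick 5 = D

t=0: L0/L1/L2 = C/-/- → run C
t=1: L0/L1/L2 = CD/-/- → run C
t=2: L0/L1/L2 = D/-/- → run D
t=3: L0/L1/L2 = DE/-/- → run D
t=4: L0/L1/L2 = DE/-/- → run D
t=5: L0/L1/L2 = DE/-/- → run D
t=6: L0/L1/L2 = E/D/- → run E
t=7: L0/L1/L2 = E/D/- → run E
t=8: L0/L1/L2 = E/D/- → run E
t=9: L0/L1/L2 = E/D/- → run E
t=10: L0/L1/L2 = -/DE/- → run D
t=11: L0/L1/L2 = -/E/- → run E
t=12: (idle)
t=13: (idle)
t=14: (idle)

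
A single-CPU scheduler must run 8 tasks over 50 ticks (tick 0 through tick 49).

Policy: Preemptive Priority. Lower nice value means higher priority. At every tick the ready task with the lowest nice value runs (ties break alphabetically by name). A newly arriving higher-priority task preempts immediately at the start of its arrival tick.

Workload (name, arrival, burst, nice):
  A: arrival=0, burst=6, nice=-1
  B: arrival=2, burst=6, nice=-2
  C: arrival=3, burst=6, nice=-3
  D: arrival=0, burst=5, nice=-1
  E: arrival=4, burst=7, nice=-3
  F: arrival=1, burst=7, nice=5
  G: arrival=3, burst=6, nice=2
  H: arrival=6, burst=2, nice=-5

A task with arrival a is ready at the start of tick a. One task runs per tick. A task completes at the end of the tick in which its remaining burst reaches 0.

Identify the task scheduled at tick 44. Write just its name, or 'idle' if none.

running at tick 44 = F

t=0: ready={A,D} → run A
t=1: ready={A,D,F} → run A
t=2: ready={A,B,D,F} → run B
t=3: ready={A,B,C,D,F,G} → run C
t=4: ready={A,B,C,D,E,F,G} → run C
t=5: ready={A,B,C,D,E,F,G} → run C
t=6: ready={A,B,C,D,E,F,G,H} → run H
t=7: ready={A,B,C,D,E,F,G,H} → run H
t=8: ready={A,B,C,D,E,F,G} → run C
t=9: ready={A,B,C,D,E,F,G} → run C
t=10: ready={A,B,C,D,E,F,G} → run C
t=11: ready={A,B,D,E,F,G} → run E
t=12: ready={A,B,D,E,F,G} → run E
t=13: ready={A,B,D,E,F,G} → run E
t=14: ready={A,B,D,E,F,G} → run E
t=15: ready={A,B,D,E,F,G} → run E
t=16: ready={A,B,D,E,F,G} → run E
t=17: ready={A,B,D,E,F,G} → run E
t=18: ready={A,B,D,F,G} → run B
t=19: ready={A,B,D,F,G} → run B
t=20: ready={A,B,D,F,G} → run B
t=21: ready={A,B,D,F,G} → run B
t=22: ready={A,B,D,F,G} → run B
t=23: ready={A,D,F,G} → run A
t=24: ready={A,D,F,G} → run A
t=25: ready={A,D,F,G} → run A
t=26: ready={A,D,F,G} → run A
t=27: ready={D,F,G} → run D
t=28: ready={D,F,G} → run D
t=29: ready={D,F,G} → run D
t=30: ready={D,F,G} → run D
t=31: ready={D,F,G} → run D
t=32: ready={F,G} → run G
t=33: ready={F,G} → run G
t=34: ready={F,G} → run G
t=35: ready={F,G} → run G
t=36: ready={F,G} → run G
t=37: ready={F,G} → run G
t=38: ready={F} → run F
t=39: ready={F} → run F
t=40: ready={F} → run F
t=41: ready={F} → run F
t=42: ready={F} → run F
t=43: ready={F} → run F
t=44: ready={F} → run F
t=45: (idle)
t=46: (idle)
t=47: (idle)
t=48: (idle)
t=49: (idle)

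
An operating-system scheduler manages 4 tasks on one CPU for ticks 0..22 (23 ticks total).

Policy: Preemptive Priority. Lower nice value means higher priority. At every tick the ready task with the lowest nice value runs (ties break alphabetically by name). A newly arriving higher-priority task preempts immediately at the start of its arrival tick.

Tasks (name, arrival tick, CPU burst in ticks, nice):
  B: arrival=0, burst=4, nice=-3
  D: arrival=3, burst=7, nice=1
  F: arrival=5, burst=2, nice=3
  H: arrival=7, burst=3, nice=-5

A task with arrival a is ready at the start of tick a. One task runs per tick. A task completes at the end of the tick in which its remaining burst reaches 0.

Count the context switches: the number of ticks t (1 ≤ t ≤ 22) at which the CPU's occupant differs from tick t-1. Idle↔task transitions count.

t=0: ready={B} → run B
t=1: ready={B} → run B
t=2: ready={B} → run B
t=3: ready={B,D} → run B
t=4: ready={D} → run D
t=5: ready={D,F} → run D
t=6: ready={D,F} → run D
t=7: ready={D,F,H} → run H
t=8: ready={D,F,H} → run H
t=9: ready={D,F,H} → run H
t=10: ready={D,F} → run D
t=11: ready={D,F} → run D
t=12: ready={D,F} → run D
t=13: ready={D,F} → run D
t=14: ready={F} → run F
t=15: ready={F} → run F
t=16: (idle)
t=17: (idle)
t=18: (idle)
t=19: (idle)
t=20: (idle)
t=21: (idle)
t=22: (idle)

context switches = 5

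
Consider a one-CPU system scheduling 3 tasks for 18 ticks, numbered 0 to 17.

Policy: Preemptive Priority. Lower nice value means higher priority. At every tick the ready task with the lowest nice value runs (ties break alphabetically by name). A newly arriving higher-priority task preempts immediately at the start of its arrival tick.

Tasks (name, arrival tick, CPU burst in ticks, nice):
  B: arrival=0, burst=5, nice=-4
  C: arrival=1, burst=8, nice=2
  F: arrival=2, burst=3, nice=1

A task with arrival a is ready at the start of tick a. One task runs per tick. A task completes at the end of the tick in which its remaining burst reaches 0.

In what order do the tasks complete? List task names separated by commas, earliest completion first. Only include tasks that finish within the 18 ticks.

completion order = B, F, C

t=0: ready={B} → run B
t=1: ready={B,C} → run B
t=2: ready={B,C,F} → run B
t=3: ready={B,C,F} → run B
t=4: ready={B,C,F} → run B
t=5: ready={C,F} → run F
t=6: ready={C,F} → run F
t=7: ready={C,F} → run F
t=8: ready={C} → run C
t=9: ready={C} → run C
t=10: ready={C} → run C
t=11: ready={C} → run C
t=12: ready={C} → run C
t=13: ready={C} → run C
t=14: ready={C} → run C
t=15: ready={C} → run C
t=16: (idle)
t=17: (idle)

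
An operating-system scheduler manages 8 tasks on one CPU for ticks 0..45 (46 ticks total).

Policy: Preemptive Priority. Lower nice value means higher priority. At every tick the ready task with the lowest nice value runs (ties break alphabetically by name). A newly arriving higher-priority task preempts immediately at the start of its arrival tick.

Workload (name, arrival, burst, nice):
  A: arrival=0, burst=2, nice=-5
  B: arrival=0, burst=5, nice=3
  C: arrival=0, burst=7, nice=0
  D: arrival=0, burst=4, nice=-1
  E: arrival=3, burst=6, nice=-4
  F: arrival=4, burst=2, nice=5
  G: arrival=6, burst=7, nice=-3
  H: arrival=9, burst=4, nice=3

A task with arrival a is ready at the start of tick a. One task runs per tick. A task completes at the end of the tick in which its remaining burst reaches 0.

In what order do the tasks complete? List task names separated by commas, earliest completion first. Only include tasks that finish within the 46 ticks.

t=0: ready={A,B,C,D} → run A
t=1: ready={A,B,C,D} → run A
t=2: ready={B,C,D} → run D
t=3: ready={B,C,D,E} → run E
t=4: ready={B,C,D,E,F} → run E
t=5: ready={B,C,D,E,F} → run E
t=6: ready={B,C,D,E,F,G} → run E
t=7: ready={B,C,D,E,F,G} → run E
t=8: ready={B,C,D,E,F,G} → run E
t=9: ready={B,C,D,F,G,H} → run G
t=10: ready={B,C,D,F,G,H} → run G
t=11: ready={B,C,D,F,G,H} → run G
t=12: ready={B,C,D,F,G,H} → run G
t=13: ready={B,C,D,F,G,H} → run G
t=14: ready={B,C,D,F,G,H} → run G
t=15: ready={B,C,D,F,G,H} → run G
t=16: ready={B,C,D,F,H} → run D
t=17: ready={B,C,D,F,H} → run D
t=18: ready={B,C,D,F,H} → run D
t=19: ready={B,C,F,H} → run C
t=20: ready={B,C,F,H} → run C
t=21: ready={B,C,F,H} → run C
t=22: ready={B,C,F,H} → run C
t=23: ready={B,C,F,H} → run C
t=24: ready={B,C,F,H} → run C
t=25: ready={B,C,F,H} → run C
t=26: ready={B,F,H} → run B
t=27: ready={B,F,H} → run B
t=28: ready={B,F,H} → run B
t=29: ready={B,F,H} → run B
t=30: ready={B,F,H} → run B
t=31: ready={F,H} → run H
t=32: ready={F,H} → run H
t=33: ready={F,H} → run H
t=34: ready={F,H} → run H
t=35: ready={F} → run F
t=36: ready={F} → run F
t=37: (idle)
t=38: (idle)
t=39: (idle)
t=40: (idle)
t=41: (idle)
t=42: (idle)
t=43: (idle)
t=44: (idle)
t=45: (idle)

completion order = A, E, G, D, C, B, H, F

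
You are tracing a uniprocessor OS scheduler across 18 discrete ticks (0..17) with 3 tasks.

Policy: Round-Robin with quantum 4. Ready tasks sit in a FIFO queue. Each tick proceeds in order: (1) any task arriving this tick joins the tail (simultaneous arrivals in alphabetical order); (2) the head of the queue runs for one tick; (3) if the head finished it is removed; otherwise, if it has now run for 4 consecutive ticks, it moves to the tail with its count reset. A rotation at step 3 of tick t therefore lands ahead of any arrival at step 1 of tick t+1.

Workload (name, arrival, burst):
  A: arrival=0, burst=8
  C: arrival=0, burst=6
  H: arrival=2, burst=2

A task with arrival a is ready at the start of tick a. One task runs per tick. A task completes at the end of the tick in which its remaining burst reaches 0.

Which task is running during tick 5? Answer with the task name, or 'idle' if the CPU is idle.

running at tick 5 = C

t=0: queue=[A,C] q_used=0 → run A
t=1: queue=[A,C] q_used=1 → run A
t=2: queue=[A,C,H] q_used=2 → run A
t=3: queue=[A,C,H] q_used=3 → run A
t=4: queue=[C,H,A] q_used=0 → run C
t=5: queue=[C,H,A] q_used=1 → run C
t=6: queue=[C,H,A] q_used=2 → run C
t=7: queue=[C,H,A] q_used=3 → run C
t=8: queue=[H,A,C] q_used=0 → run H
t=9: queue=[H,A,C] q_used=1 → run H
t=10: queue=[A,C] q_used=0 → run A
t=11: queue=[A,C] q_used=1 → run A
t=12: queue=[A,C] q_used=2 → run A
t=13: queue=[A,C] q_used=3 → run A
t=14: queue=[C] q_used=0 → run C
t=15: queue=[C] q_used=1 → run C
t=16: (idle)
t=17: (idle)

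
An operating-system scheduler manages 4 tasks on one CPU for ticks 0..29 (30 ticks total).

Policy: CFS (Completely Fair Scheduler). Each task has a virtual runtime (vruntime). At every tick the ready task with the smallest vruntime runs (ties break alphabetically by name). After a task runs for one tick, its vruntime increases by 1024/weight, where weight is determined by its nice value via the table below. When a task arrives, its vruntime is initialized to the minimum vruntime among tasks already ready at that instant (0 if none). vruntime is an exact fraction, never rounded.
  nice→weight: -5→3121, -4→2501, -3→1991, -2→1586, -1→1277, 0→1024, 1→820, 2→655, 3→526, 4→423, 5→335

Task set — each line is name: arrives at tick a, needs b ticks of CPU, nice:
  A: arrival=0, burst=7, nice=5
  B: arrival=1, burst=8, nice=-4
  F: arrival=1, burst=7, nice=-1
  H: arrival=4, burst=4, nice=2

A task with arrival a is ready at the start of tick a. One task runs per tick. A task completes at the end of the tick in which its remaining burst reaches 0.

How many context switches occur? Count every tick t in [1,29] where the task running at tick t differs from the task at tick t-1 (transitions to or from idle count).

t=0: vr[A=0] → run A
t=1: vr[A=1024/335 B=1024/335 F=1024/335] → run A
t=2: vr[A=2048/335 B=1024/335 F=1024/335] → run B
t=3: vr[A=2048/335 B=2904064/837835 F=1024/335] → run F
t=4: vr[A=2048/335 B=2904064/837835 F=1650688/427795 H=2904064/837835] → run B
t=5: vr[A=2048/335 B=3247104/837835 F=1650688/427795 H=2904064/837835] → run H
t=6: vr[A=2048/335 B=3247104/837835 F=1650688/427795 H=552020992/109756385] → run F
t=7: vr[A=2048/335 B=3247104/837835 F=1993728/427795 H=552020992/109756385] → run B
t=8: vr[A=2048/335 B=3590144/837835 F=1993728/427795 H=552020992/109756385] → run B
t=9: vr[A=2048/335 B=3933184/837835 F=1993728/427795 H=552020992/109756385] → run F
t=10: vr[A=2048/335 B=3933184/837835 F=2336768/427795 H=552020992/109756385] → run B
t=11: vr[A=2048/335 B=4276224/837835 F=2336768/427795 H=552020992/109756385] → run H
t=12: vr[A=2048/335 B=4276224/837835 F=2336768/427795 H=144721920/21951277] → run B
t=13: vr[A=2048/335 B=4619264/837835 F=2336768/427795 H=144721920/21951277] → run F
t=14: vr[A=2048/335 B=4619264/837835 F=2679808/427795 H=144721920/21951277] → run B
t=15: vr[A=2048/335 B=4962304/837835 F=2679808/427795 H=144721920/21951277] → run B
t=16: vr[A=2048/335 F=2679808/427795 H=144721920/21951277] → run A
t=17: vr[A=3072/335 F=2679808/427795 H=144721920/21951277] → run F
t=18: vr[A=3072/335 F=3022848/427795 H=144721920/21951277] → run H
t=19: vr[A=3072/335 F=3022848/427795 H=895198208/109756385] → run F
t=20: vr[A=3072/335 F=3365888/427795 H=895198208/109756385] → run F
t=21: vr[A=3072/335 H=895198208/109756385] → run H
t=22: vr[A=3072/335] → run A
t=23: vr[A=4096/335] → run A
t=24: vr[A=1024/67] → run A
t=25: vr[A=6144/335] → run A
t=26: (idle)
t=27: (idle)
t=28: (idle)
t=29: (idle)

context switches = 19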